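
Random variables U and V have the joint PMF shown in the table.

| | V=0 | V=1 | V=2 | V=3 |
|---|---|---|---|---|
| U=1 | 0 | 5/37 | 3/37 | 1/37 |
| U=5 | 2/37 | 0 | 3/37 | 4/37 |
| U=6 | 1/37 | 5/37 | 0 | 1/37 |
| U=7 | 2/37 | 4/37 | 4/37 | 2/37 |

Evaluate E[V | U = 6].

P(U = 6) = 7/37.
Σ V·P over the event = 0·(1/37) + 1·(5/37) + 3·(1/37) = 8/37.
E[V | U = 6] = (8/37) / (7/37) = 8/7.

8/7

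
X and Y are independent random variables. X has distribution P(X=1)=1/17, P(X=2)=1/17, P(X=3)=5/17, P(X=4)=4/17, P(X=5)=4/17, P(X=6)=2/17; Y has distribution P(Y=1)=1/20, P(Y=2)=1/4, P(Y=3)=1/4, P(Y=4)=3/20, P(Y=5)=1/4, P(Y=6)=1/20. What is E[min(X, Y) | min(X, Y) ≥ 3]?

P(min(X, Y) ≥ 3) = 21/34.
Summing min(X,Y)·P(x,y) over outcomes with min(X, Y) ≥ 3 gives 379/170.
E[min(X, Y) | min(X, Y) ≥ 3] = (379/170) / (21/34) = 379/105.

379/105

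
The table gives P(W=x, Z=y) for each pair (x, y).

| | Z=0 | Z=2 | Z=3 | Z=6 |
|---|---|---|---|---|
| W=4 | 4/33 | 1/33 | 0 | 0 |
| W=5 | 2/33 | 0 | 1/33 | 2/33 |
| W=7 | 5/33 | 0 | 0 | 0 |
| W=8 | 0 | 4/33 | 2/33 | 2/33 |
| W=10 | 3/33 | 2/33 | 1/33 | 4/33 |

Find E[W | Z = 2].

8

P(Z = 2) = 7/33.
Σ W·P over the event = 4·(1/33) + 8·(4/33) + 10·(2/33) = 56/33.
E[W | Z = 2] = (56/33) / (7/33) = 8.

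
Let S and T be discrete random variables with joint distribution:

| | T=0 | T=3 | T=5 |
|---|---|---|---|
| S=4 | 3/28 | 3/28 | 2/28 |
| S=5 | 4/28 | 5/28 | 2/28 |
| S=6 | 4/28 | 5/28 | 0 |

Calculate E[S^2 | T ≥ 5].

P(T ≥ 5) = 1/7.
Σ S^2·P over the event = 16·(2/28) + 25·(2/28) = 41/14.
E[S^2 | T ≥ 5] = (41/14) / (1/7) = 41/2.

41/2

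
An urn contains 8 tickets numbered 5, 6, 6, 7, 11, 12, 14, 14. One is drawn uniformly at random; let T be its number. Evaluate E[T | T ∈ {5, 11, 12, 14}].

P(T ∈ {5, 11, 12, 14}) = 5/8.
Σ over the event: 5·1/8 + 11·1/8 + 12·1/8 + 14·1/4 = 7.
E[T | T ∈ {5, 11, 12, 14}] = (7) / (5/8) = 56/5.

56/5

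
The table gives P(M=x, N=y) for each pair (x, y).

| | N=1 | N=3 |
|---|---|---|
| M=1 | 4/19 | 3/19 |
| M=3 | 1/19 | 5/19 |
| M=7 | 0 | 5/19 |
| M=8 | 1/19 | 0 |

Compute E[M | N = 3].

53/13

P(N = 3) = 13/19.
Σ M·P over the event = 1·(3/19) + 3·(5/19) + 7·(5/19) = 53/19.
E[M | N = 3] = (53/19) / (13/19) = 53/13.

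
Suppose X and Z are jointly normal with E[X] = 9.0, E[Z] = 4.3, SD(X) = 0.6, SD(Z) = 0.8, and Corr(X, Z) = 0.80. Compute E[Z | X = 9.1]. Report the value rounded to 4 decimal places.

E[Z | X=x] = μ_Z + ρ(σ_Z/σ_X)(x − μ_X) for jointly normal variables.
E[Z | X=9.1] = 4.3 + (0.80)·(0.8/0.6)·(9.1 − (9.0)) = 4.3 + (1.0667)·(0.1) = 4.4067.

4.4067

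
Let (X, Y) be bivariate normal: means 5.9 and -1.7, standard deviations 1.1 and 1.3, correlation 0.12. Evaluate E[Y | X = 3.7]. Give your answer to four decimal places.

-2.0120

The regression of Y on X has slope ρ·σ_Y/σ_X and passes through (μ_X, μ_Y).
E[Y | X=3.7] = -1.7 + (0.12)·(1.3/1.1)·(3.7 − (5.9)) = -1.7 + (0.14182)·(-2.2) = -2.0120.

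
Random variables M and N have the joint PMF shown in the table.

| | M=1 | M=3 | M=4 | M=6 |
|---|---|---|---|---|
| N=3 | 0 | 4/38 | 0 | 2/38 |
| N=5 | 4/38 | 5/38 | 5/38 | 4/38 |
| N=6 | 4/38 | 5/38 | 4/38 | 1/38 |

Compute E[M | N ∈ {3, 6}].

P(N ∈ {3, 6}) = 10/19.
Σ M·P over the event = 1·(4/38) + 3·(4/38) + 3·(5/38) + 4·(4/38) + 6·(2/38) + 6·(1/38) = 65/38.
E[M | N ∈ {3, 6}] = (65/38) / (10/19) = 13/4.

13/4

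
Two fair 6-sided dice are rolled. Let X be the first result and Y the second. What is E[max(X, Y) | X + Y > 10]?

Outcomes with X + Y > 10: (5,6), (6,5), (6,6), each with probability 1/36.
E[max(X, Y) | X + Y > 10] = (6 + 6 + 6) / 3 = 6.

6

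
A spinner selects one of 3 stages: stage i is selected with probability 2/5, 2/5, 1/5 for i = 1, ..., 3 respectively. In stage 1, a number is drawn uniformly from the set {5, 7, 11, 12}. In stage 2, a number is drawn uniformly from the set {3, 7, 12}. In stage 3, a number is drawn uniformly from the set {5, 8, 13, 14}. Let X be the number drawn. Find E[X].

E[X | stage 1] = (5+7+11+12)/4 = 35/4.
E[X | stage 2] = (3+7+12)/3 = 22/3.
E[X | stage 3] = (5+8+13+14)/4 = 10.
E[X] = (2/5)·(35/4) + (2/5)·(22/3) + (1/5)·(10) = 253/30.

253/30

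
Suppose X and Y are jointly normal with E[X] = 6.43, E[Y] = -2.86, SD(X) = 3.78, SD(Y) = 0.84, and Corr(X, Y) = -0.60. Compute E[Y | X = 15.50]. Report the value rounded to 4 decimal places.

-4.0693

The regression of Y on X has slope ρ·σ_Y/σ_X and passes through (μ_X, μ_Y).
E[Y | X=15.50] = -2.86 + (-0.60)·(0.84/3.78)·(15.50 − (6.43)) = -2.86 + (-0.13333)·(9.07) = -4.0693.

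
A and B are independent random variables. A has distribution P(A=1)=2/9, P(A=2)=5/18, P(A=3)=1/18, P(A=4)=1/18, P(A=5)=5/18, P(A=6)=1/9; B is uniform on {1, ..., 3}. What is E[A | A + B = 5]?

P(A + B = 5) = 7/54.
Summing A·P(x,y) over outcomes with A + B = 5 gives 17/54.
E[A | A + B = 5] = (17/54) / (7/54) = 17/7.

17/7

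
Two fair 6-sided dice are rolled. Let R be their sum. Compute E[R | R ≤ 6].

P(R ≤ 6) = 5/12.
Σ over the event: 2·1/36 + 3·1/18 + 4·1/12 + 5·1/9 + 6·5/36 = 35/18.
E[R | R ≤ 6] = (35/18) / (5/12) = 14/3.

14/3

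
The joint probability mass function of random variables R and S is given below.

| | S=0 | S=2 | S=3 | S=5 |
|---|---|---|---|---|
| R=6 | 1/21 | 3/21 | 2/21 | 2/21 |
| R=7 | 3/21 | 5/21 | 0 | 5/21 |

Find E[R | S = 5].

47/7

P(S = 5) = 1/3.
Summing R·P(R=x,S=y) over the conditioning event gives 47/21.
E[R | S = 5] = (47/21) / (1/3) = 47/7.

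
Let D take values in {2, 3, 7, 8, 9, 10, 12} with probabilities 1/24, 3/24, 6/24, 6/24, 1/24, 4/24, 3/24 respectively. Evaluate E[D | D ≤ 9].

110/17

P(D ≤ 9) = 17/24.
Σ over the event: 2·1/24 + 3·1/8 + 7·1/4 + 8·1/4 + 9·1/24 = 55/12.
E[D | D ≤ 9] = (55/12) / (17/24) = 110/17.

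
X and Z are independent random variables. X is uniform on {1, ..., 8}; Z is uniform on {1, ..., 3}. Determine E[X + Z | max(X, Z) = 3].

Outcomes with max(X, Z) = 3: (1,3), (2,3), (3,1), (3,2), (3,3), each with probability 1/24.
E[X + Z | max(X, Z) = 3] = (4 + 5 + 4 + 5 + 6) / 5 = 24/5.

24/5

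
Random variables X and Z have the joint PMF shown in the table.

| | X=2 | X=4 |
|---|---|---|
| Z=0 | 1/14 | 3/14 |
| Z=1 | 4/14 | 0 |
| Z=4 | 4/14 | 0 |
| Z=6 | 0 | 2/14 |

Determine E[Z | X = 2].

20/9

P(X = 2) = 9/14.
Summing Z·P(X=x,Z=y) over the conditioning event gives 10/7.
E[Z | X = 2] = (10/7) / (9/14) = 20/9.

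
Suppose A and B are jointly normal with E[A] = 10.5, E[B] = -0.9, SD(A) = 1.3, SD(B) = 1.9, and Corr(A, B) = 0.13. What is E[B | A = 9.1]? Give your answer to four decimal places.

The regression of B on A has slope ρ·σ_B/σ_A and passes through (μ_A, μ_B).
E[B | A=9.1] = -0.9 + (0.13)·(1.9/1.3)·(9.1 − (10.5)) = -0.9 + (0.19)·(-1.4) = -1.1660.

-1.1660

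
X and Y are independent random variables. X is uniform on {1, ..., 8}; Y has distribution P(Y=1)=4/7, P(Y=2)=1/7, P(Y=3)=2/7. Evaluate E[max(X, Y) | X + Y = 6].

P(X + Y = 6) = 1/8.
Summing max(X,Y)·P(x,y) over outcomes with X + Y = 6 gives 15/28.
E[max(X, Y) | X + Y = 6] = (15/28) / (1/8) = 30/7.

30/7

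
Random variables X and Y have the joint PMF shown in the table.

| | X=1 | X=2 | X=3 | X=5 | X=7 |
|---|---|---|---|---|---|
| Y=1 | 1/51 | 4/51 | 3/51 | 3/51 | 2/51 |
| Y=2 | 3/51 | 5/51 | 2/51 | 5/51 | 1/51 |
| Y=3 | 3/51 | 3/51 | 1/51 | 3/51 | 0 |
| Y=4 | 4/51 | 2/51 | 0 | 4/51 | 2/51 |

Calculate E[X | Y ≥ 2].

P(Y ≥ 2) = 38/51.
Summing X·P(X=x,Y=y) over the conditioning event gives 40/17.
E[X | Y ≥ 2] = (40/17) / (38/51) = 60/19.

60/19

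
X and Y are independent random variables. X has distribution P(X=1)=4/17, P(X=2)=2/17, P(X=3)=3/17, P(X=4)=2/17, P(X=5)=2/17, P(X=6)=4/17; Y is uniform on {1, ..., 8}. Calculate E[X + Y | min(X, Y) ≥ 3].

P(min(X, Y) ≥ 3) = 33/68.
Summing (X+Y)·P(x,y) over outcomes with min(X, Y) ≥ 3 gives 669/136.
E[X + Y | min(X, Y) ≥ 3] = (669/136) / (33/68) = 223/22.

223/22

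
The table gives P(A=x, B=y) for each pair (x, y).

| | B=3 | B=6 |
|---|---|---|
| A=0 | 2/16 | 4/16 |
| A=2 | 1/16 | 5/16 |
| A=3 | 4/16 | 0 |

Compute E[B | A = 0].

P(A = 0) = 3/8.
Summing B·P(A=x,B=y) over the conditioning event gives 15/8.
E[B | A = 0] = (15/8) / (3/8) = 5.

5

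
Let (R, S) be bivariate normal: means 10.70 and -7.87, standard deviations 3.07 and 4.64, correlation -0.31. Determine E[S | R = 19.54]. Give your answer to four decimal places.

-12.0118

E[S | R=x] = μ_S + ρ(σ_S/σ_R)(x − μ_R) for jointly normal variables.
E[S | R=19.54] = -7.87 + (-0.31)·(4.64/3.07)·(19.54 − (10.70)) = -7.87 + (-0.46853)·(8.84) = -12.0118.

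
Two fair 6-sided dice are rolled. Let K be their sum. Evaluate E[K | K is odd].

7

P(K is odd) = 1/2.
Σ over the event: 3·1/18 + 5·1/9 + 7·1/6 + 9·1/9 + 11·1/18 = 7/2.
E[K | K is odd] = (7/2) / (1/2) = 7.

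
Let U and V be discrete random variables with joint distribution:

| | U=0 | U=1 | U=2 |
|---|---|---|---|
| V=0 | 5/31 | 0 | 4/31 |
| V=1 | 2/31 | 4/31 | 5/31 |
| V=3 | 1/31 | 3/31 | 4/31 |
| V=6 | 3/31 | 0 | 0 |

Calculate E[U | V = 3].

11/8

P(V = 3) = 8/31.
Σ U·P over the event = 0·(1/31) + 1·(3/31) + 2·(4/31) = 11/31.
E[U | V = 3] = (11/31) / (8/31) = 11/8.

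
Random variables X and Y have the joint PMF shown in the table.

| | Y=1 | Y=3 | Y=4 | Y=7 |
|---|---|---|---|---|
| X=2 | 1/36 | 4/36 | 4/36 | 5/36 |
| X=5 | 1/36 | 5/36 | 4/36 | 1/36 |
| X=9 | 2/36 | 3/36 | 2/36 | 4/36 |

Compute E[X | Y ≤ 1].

25/4

P(Y ≤ 1) = 1/9.
Σ X·P over the event = 2·(1/36) + 5·(1/36) + 9·(2/36) = 25/36.
E[X | Y ≤ 1] = (25/36) / (1/9) = 25/4.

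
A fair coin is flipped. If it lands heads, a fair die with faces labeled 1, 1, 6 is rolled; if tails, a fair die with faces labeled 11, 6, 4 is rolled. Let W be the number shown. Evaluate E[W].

29/6

E[W | heads] = (1+1+6)/3 = 8/3.
E[W | tails] = (11+6+4)/3 = 7.
E[W] = (1/2)·(8/3) + (1/2)·(7) = 29/6.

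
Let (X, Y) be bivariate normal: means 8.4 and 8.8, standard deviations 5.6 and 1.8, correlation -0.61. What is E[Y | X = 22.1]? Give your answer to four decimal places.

The regression of Y on X has slope ρ·σ_Y/σ_X and passes through (μ_X, μ_Y).
E[Y | X=22.1] = 8.8 + (-0.61)·(1.8/5.6)·(22.1 − (8.4)) = 8.8 + (-0.19607)·(13.7) = 6.1138.

6.1138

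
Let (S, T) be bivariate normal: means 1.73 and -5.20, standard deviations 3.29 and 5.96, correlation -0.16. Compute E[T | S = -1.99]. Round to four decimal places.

-4.1218

For a bivariate normal, E[T | S=x] = μ_T + ρ·(σ_T/σ_S)·(x − μ_S).
E[T | S=-1.99] = -5.20 + (-0.16)·(5.96/3.29)·(-1.99 − (1.73)) = -5.20 + (-0.28985)·(-3.72) = -4.1218.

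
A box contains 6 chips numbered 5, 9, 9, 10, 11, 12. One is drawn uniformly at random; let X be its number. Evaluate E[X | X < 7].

P(X < 7) = 1/6.
Σ over the event: 5·1/6 = 5/6.
E[X | X < 7] = (5/6) / (1/6) = 5.

5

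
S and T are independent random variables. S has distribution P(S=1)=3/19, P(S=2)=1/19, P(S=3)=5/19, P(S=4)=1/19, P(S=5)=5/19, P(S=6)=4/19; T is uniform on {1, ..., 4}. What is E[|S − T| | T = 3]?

P(T = 3) = 1/4.
Summing |S−T|·P(x,y) over outcomes with T = 3 gives 15/38.
E[|S − T| | T = 3] = (15/38) / (1/4) = 30/19.

30/19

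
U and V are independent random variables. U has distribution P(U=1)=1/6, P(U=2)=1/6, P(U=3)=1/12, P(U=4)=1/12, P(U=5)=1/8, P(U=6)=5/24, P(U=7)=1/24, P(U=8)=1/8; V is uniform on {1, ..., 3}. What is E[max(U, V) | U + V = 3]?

P(U + V = 3) = 1/9.
Summing max(U,V)·P(x,y) over outcomes with U + V = 3 gives 2/9.
E[max(U, V) | U + V = 3] = (2/9) / (1/9) = 2.

2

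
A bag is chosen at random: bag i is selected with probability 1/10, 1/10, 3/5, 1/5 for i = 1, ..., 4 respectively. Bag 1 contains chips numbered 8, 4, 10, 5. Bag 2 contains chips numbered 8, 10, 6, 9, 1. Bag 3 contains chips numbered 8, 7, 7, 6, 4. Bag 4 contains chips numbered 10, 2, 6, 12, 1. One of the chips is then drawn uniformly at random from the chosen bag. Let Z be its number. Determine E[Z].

1287/200

E[Z | bag 1] = (8+4+10+5)/4 = 27/4.
E[Z | bag 2] = (8+10+6+9+1)/5 = 34/5.
E[Z | bag 3] = (8+7+7+6+4)/5 = 32/5.
E[Z | bag 4] = (10+2+6+12+1)/5 = 31/5.
By the law of total expectation,
E[Z] = (1/10)·(27/4) + (1/10)·(34/5) + (3/5)·(32/5) + (1/5)·(31/5) = 1287/200.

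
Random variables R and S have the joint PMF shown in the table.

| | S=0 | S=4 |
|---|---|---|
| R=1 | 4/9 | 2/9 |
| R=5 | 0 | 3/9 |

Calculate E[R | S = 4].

P(S = 4) = 5/9.
Σ R·P over the event = 1·(2/9) + 5·(3/9) = 17/9.
E[R | S = 4] = (17/9) / (5/9) = 17/5.

17/5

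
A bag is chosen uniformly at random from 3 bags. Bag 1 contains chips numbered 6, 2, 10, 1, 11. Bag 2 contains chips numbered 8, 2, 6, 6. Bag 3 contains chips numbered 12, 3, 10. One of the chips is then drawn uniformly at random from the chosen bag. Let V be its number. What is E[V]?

119/18

E[V | bag 1] = (6+2+10+1+11)/5 = 6.
E[V | bag 2] = (8+2+6+6)/4 = 11/2.
E[V | bag 3] = (12+3+10)/3 = 25/3.
E[V] = (1/3)·(6) + (1/3)·(11/2) + (1/3)·(25/3) = 119/18.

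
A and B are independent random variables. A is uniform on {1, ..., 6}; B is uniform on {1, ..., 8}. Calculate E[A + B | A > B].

P(A > B) = 5/16.
Summing (A+B)·P(x,y) over outcomes with A > B gives 35/16.
E[A + B | A > B] = (35/16) / (5/16) = 7.

7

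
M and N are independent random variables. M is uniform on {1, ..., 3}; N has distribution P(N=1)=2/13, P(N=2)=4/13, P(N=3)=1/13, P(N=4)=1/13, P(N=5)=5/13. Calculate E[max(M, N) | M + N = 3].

P(M + N = 3) = 2/13.
Summing max(M,N)·P(x,y) over outcomes with M + N = 3 gives 4/13.
E[max(M, N) | M + N = 3] = (4/13) / (2/13) = 2.

2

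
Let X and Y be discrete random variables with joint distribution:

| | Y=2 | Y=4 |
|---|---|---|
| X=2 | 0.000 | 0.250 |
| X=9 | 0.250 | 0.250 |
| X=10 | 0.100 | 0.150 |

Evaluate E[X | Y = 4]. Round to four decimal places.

6.5385

P(Y = 4) = 0.650.
Σ X·P over the event = 2·(0.250) + 9·(0.250) + 10·(0.150) = 4.250.
E[X | Y = 4] = (4.250) / (0.650) = 6.5385.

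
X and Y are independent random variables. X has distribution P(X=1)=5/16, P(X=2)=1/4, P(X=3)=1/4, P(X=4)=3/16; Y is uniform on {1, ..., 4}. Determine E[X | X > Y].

P(X > Y) = 21/64.
Summing X·P(x,y) over outcomes with X > Y gives 17/16.
E[X | X > Y] = (17/16) / (21/64) = 68/21.

68/21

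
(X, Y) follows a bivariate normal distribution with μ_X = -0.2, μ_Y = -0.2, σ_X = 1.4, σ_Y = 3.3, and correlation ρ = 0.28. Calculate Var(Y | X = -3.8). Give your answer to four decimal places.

For a bivariate normal, Var(Y | X=x) = σ_Y²(1 − ρ²).
Var(Y | X=-3.8) = (3.3)²·(1 − (0.28)²) = 10.89·0.9216 = 10.0362.

10.0362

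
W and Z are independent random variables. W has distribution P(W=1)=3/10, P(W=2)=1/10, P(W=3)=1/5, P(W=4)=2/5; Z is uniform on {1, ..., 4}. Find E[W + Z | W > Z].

93/17

P(W > Z) = 17/40.
Summing (W+Z)·P(x,y) over outcomes with W > Z gives 93/40.
E[W + Z | W > Z] = (93/40) / (17/40) = 93/17.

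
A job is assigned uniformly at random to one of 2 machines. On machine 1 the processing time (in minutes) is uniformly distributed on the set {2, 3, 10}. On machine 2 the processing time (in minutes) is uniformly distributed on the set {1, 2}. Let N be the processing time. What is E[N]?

E[N | machine 1] = (2+3+10)/3 = 5.
E[N | machine 2] = (1+2)/2 = 3/2.
E[N] = (1/2)·(5) + (1/2)·(3/2) = 13/4.

13/4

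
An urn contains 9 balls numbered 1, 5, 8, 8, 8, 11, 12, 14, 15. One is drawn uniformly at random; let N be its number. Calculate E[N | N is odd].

P(N is odd) = 4/9.
Σ over the event: 1·1/9 + 5·1/9 + 11·1/9 + 15·1/9 = 32/9.
E[N | N is odd] = (32/9) / (4/9) = 8.

8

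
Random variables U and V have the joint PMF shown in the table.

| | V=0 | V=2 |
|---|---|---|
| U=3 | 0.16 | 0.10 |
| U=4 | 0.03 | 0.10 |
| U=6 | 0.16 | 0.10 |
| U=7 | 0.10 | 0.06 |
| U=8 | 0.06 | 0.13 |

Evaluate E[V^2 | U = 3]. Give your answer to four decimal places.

P(U = 3) = 0.26.
Σ V^2·P over the event = 0·(0.16) + 4·(0.10) = 0.40.
E[V^2 | U = 3] = (0.40) / (0.26) = 1.5385.

1.5385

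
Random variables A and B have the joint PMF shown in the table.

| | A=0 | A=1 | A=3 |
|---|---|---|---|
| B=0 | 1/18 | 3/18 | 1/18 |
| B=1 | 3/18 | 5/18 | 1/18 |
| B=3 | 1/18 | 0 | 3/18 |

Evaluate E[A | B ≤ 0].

P(B ≤ 0) = 5/18.
Σ A·P over the event = 0·(1/18) + 1·(3/18) + 3·(1/18) = 1/3.
E[A | B ≤ 0] = (1/3) / (5/18) = 6/5.

6/5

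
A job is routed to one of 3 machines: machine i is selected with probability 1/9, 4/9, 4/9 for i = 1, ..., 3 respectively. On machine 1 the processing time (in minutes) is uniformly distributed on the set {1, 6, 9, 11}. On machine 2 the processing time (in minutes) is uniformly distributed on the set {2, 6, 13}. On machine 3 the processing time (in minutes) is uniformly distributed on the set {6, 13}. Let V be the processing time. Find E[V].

97/12

E[V | machine 1] = (1+6+9+11)/4 = 27/4.
E[V | machine 2] = (2+6+13)/3 = 7.
E[V | machine 3] = (6+13)/2 = 19/2.
By the law of total expectation,
E[V] = (1/9)·(27/4) + (4/9)·(7) + (4/9)·(19/2) = 97/12.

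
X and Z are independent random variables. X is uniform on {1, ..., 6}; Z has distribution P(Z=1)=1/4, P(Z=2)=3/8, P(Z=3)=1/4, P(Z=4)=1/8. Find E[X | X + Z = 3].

7/5

P(X + Z = 3) = 5/48.
Summing X·P(x,y) over outcomes with X + Z = 3 gives 7/48.
E[X | X + Z = 3] = (7/48) / (5/48) = 7/5.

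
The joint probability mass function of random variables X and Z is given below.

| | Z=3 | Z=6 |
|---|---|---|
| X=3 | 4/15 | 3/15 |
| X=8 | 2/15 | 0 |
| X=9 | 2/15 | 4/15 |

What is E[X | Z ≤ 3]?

23/4

P(Z ≤ 3) = 8/15.
Summing X·P(X=x,Z=y) over the conditioning event gives 46/15.
E[X | Z ≤ 3] = (46/15) / (8/15) = 23/4.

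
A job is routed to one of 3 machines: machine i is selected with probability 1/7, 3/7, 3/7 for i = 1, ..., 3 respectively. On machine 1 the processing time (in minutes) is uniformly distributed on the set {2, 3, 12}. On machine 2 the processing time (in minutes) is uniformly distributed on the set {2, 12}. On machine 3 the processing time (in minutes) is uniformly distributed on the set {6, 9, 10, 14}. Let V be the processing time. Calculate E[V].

E[V | machine 1] = (2+3+12)/3 = 17/3.
E[V | machine 2] = (2+12)/2 = 7.
E[V | machine 3] = (6+9+10+14)/4 = 39/4.
By the law of total expectation,
E[V] = (1/7)·(17/3) + (3/7)·(7) + (3/7)·(39/4) = 671/84.

671/84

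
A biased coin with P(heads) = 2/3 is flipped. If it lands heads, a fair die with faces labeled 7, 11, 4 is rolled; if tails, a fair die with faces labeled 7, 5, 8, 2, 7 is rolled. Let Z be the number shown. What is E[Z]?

307/45

E[Z | heads] = (7+11+4)/3 = 22/3.
E[Z | tails] = (7+5+8+2+7)/5 = 29/5.
E[Z] = (2/3)·(22/3) + (1/3)·(29/5) = 307/45.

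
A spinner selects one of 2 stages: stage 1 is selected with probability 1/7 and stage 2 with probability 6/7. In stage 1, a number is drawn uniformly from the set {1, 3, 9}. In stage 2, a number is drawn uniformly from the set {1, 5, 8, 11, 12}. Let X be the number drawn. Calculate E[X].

E[X | stage 1] = (1+3+9)/3 = 13/3.
E[X | stage 2] = (1+5+8+11+12)/5 = 37/5.
By the law of total expectation,
E[X] = (1/7)·(13/3) + (6/7)·(37/5) = 731/105.

731/105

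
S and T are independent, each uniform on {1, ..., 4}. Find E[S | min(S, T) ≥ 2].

Outcomes with min(S, T) ≥ 2: (2,2), (2,3), (2,4), (3,2), (3,3), (3,4), (4,2), (4,3), (4,4), each with probability 1/16.
E[S | min(S, T) ≥ 2] = (2 + 2 + 2 + 3 + 3 + 3 + 4 + 4 + 4) / 9 = 3.

3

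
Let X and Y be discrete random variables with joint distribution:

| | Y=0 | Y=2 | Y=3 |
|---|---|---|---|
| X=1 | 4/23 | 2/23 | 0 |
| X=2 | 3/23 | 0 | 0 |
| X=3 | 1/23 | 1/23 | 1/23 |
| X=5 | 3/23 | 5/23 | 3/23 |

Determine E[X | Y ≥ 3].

P(Y ≥ 3) = 4/23.
Σ X·P over the event = 3·(1/23) + 5·(3/23) = 18/23.
E[X | Y ≥ 3] = (18/23) / (4/23) = 9/2.

9/2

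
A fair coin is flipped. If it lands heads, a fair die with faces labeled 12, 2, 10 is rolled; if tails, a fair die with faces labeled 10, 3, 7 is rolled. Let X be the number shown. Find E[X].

22/3

E[X | heads] = (12+2+10)/3 = 8.
E[X | tails] = (10+3+7)/3 = 20/3.
By the law of total expectation,
E[X] = (1/2)·(8) + (1/2)·(20/3) = 22/3.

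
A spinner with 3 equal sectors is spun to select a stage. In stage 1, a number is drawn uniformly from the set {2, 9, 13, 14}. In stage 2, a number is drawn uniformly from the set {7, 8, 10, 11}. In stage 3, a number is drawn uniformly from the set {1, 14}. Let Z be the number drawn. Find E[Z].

26/3

E[Z | stage 1] = (2+9+13+14)/4 = 19/2.
E[Z | stage 2] = (7+8+10+11)/4 = 9.
E[Z | stage 3] = (1+14)/2 = 15/2.
E[Z] = (1/3)·(19/2) + (1/3)·(9) + (1/3)·(15/2) = 26/3.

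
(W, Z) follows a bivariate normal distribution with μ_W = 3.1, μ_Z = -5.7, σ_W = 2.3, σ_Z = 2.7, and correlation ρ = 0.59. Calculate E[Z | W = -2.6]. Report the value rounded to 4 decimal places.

The regression of Z on W has slope ρ·σ_Z/σ_W and passes through (μ_W, μ_Z).
E[Z | W=-2.6] = -5.7 + (0.59)·(2.7/2.3)·(-2.6 − (3.1)) = -5.7 + (0.69261)·(-5.7) = -9.6479.

-9.6479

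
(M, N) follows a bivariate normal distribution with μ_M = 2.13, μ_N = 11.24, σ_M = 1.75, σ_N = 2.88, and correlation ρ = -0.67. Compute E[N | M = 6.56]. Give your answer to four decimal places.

E[N | M=x] = μ_N + ρ(σ_N/σ_M)(x − μ_M) for jointly normal variables.
E[N | M=6.56] = 11.24 + (-0.67)·(2.88/1.75)·(6.56 − (2.13)) = 11.24 + (-1.102629)·(4.43) = 6.3554.

6.3554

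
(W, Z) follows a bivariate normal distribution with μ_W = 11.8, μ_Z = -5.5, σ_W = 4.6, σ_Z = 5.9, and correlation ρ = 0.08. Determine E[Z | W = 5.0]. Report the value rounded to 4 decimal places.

-6.1977

The regression of Z on W has slope ρ·σ_Z/σ_W and passes through (μ_W, μ_Z).
E[Z | W=5.0] = -5.5 + (0.08)·(5.9/4.6)·(5.0 − (11.8)) = -5.5 + (0.10261)·(-6.8) = -6.1977.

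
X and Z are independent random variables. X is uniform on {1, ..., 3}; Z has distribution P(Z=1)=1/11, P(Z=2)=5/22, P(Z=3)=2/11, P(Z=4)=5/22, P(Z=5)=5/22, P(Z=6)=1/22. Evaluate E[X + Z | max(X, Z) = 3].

P(max(X, Z) = 3) = 19/66.
Summing (X+Z)·P(x,y) over outcomes with max(X, Z) = 3 gives 31/22.
E[X + Z | max(X, Z) = 3] = (31/22) / (19/66) = 93/19.

93/19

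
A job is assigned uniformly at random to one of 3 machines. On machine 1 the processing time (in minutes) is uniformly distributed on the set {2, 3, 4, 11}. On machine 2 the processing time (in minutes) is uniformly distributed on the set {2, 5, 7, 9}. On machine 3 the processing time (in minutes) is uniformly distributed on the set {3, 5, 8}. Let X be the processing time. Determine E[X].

193/36

E[X | machine 1] = (2+3+4+11)/4 = 5.
E[X | machine 2] = (2+5+7+9)/4 = 23/4.
E[X | machine 3] = (3+5+8)/3 = 16/3.
E[X] = (1/3)·(5) + (1/3)·(23/4) + (1/3)·(16/3) = 193/36.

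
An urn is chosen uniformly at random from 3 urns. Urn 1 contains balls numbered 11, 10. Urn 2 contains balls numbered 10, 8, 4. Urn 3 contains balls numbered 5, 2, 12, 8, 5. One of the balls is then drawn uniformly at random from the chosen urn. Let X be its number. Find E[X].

E[X | urn 1] = (11+10)/2 = 21/2.
E[X | urn 2] = (10+8+4)/3 = 22/3.
E[X | urn 3] = (5+2+12+8+5)/5 = 32/5.
By the law of total expectation,
E[X] = (1/3)·(21/2) + (1/3)·(22/3) + (1/3)·(32/5) = 727/90.

727/90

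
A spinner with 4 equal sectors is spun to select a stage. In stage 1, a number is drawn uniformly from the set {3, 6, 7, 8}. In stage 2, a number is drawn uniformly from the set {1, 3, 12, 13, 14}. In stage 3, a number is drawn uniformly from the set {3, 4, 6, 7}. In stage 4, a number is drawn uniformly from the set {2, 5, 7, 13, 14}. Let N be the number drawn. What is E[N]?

139/20

E[N | stage 1] = (3+6+7+8)/4 = 6.
E[N | stage 2] = (1+3+12+13+14)/5 = 43/5.
E[N | stage 3] = (3+4+6+7)/4 = 5.
E[N | stage 4] = (2+5+7+13+14)/5 = 41/5.
By the law of total expectation,
E[N] = (1/4)·(6) + (1/4)·(43/5) + (1/4)·(5) + (1/4)·(41/5) = 139/20.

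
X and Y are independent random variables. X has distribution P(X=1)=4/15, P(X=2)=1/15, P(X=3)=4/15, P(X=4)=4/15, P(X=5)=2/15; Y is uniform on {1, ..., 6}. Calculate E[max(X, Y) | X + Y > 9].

P(X + Y > 9) = 4/45.
Summing max(X,Y)·P(x,y) over outcomes with X + Y > 9 gives 23/45.
E[max(X, Y) | X + Y > 9] = (23/45) / (4/45) = 23/4.

23/4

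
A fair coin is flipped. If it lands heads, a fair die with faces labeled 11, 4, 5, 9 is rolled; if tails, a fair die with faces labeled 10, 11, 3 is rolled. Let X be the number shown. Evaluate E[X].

E[X | heads] = (11+4+5+9)/4 = 29/4.
E[X | tails] = (10+11+3)/3 = 8.
E[X] = (1/2)·(29/4) + (1/2)·(8) = 61/8.

61/8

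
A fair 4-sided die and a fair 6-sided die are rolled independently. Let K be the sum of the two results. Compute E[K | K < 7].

P(K < 7) = 7/12.
Σ over the event: 2·1/24 + 3·1/12 + 4·1/8 + 5·1/6 + 6·1/6 = 8/3.
E[K | K < 7] = (8/3) / (7/12) = 32/7.

32/7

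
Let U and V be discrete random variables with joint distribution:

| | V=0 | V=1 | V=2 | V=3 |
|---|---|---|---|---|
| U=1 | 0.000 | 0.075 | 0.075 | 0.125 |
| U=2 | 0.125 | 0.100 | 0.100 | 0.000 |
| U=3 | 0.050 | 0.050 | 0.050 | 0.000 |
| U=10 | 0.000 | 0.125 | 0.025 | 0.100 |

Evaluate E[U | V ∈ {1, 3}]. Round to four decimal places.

P(V ∈ {1, 3}) = 0.575.
Summing U·P(U=x,V=y) over the conditioning event gives 2.800.
E[U | V ∈ {1, 3}] = (2.800) / (0.575) = 4.8696.

4.8696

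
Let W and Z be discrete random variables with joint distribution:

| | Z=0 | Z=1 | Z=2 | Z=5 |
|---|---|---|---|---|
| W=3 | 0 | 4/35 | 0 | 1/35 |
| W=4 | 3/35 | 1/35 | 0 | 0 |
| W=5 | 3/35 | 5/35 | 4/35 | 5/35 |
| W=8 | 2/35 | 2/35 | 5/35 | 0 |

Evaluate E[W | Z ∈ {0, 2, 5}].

P(Z ∈ {0, 2, 5}) = 23/35.
Σ W·P over the event = 3·(1/35) + 4·(3/35) + 5·(3/35) + 5·(4/35) + 5·(5/35) + 8·(2/35) + 8·(5/35) = 131/35.
E[W | Z ∈ {0, 2, 5}] = (131/35) / (23/35) = 131/23.

131/23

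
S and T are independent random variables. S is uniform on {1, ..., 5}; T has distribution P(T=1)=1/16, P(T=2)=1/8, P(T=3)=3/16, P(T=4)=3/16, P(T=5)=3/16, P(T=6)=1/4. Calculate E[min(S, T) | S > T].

46/19

P(S > T) = 19/80.
Summing min(S,T)·P(x,y) over outcomes with S > T gives 23/40.
E[min(S, T) | S > T] = (23/40) / (19/80) = 46/19.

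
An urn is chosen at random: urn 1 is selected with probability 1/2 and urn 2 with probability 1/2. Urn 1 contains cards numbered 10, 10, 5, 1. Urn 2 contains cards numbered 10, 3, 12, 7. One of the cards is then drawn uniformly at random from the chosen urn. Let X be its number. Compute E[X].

E[X | urn 1] = (10+10+5+1)/4 = 13/2.
E[X | urn 2] = (10+3+12+7)/4 = 8.
By the law of total expectation,
E[X] = (1/2)·(13/2) + (1/2)·(8) = 29/4.

29/4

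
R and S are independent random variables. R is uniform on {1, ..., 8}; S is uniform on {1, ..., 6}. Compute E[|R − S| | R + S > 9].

12/5

P(R + S > 9) = 5/16.
Summing |R−S|·P(x,y) over outcomes with R + S > 9 gives 3/4.
E[|R − S| | R + S > 9] = (3/4) / (5/16) = 12/5.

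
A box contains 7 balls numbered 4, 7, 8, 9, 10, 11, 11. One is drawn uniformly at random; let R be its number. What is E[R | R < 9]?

19/3

P(R < 9) = 3/7.
Σ over the event: 4·1/7 + 7·1/7 + 8·1/7 = 19/7.
E[R | R < 9] = (19/7) / (3/7) = 19/3.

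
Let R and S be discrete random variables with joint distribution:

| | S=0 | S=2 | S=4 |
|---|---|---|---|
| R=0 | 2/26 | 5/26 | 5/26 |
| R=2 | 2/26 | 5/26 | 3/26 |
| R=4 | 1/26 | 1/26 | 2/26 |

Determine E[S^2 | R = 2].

34/5

P(R = 2) = 5/13.
Σ S^2·P over the event = 0·(2/26) + 4·(5/26) + 16·(3/26) = 34/13.
E[S^2 | R = 2] = (34/13) / (5/13) = 34/5.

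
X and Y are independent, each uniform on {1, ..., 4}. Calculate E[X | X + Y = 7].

P(X + Y = 7) = 1/8.
Summing X·P(x,y) over outcomes with X + Y = 7 gives 7/16.
E[X | X + Y = 7] = (7/16) / (1/8) = 7/2.

7/2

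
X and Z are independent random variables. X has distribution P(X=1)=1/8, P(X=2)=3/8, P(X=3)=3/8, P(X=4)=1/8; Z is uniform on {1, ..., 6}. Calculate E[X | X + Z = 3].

P(X + Z = 3) = 1/12.
Summing X·P(x,y) over outcomes with X + Z = 3 gives 7/48.
E[X | X + Z = 3] = (7/48) / (1/12) = 7/4.

7/4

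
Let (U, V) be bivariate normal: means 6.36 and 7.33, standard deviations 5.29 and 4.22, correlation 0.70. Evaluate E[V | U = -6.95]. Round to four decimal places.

-0.1025

The regression of V on U has slope ρ·σ_V/σ_U and passes through (μ_U, μ_V).
E[V | U=-6.95] = 7.33 + (0.70)·(4.22/5.29)·(-6.95 − (6.36)) = 7.33 + (0.558412)·(-13.31) = -0.1025.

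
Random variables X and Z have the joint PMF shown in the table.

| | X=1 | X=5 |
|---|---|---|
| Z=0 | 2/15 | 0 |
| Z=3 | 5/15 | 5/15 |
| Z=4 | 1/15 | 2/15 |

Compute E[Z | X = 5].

P(X = 5) = 7/15.
Σ Z·P over the event = 3·(5/15) + 4·(2/15) = 23/15.
E[Z | X = 5] = (23/15) / (7/15) = 23/7.

23/7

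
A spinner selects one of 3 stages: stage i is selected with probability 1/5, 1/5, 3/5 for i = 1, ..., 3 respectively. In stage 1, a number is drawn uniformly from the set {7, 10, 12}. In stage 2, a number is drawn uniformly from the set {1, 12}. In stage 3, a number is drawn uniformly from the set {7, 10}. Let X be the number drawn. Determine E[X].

E[X | stage 1] = (7+10+12)/3 = 29/3.
E[X | stage 2] = (1+12)/2 = 13/2.
E[X | stage 3] = (7+10)/2 = 17/2.
E[X] = (1/5)·(29/3) + (1/5)·(13/2) + (3/5)·(17/2) = 25/3.

25/3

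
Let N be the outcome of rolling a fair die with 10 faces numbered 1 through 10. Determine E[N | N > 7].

9

Given N > 7, N is equally likely to be any of {8, 9, 10}.
E[N | N > 7] = (8 + 9 + 10) / 3 = 9.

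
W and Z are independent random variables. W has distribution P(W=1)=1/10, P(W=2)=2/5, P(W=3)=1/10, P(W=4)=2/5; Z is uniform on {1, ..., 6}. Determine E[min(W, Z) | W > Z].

31/18

P(W > Z) = 3/10.
Summing min(W,Z)·P(x,y) over outcomes with W > Z gives 31/60.
E[min(W, Z) | W > Z] = (31/60) / (3/10) = 31/18.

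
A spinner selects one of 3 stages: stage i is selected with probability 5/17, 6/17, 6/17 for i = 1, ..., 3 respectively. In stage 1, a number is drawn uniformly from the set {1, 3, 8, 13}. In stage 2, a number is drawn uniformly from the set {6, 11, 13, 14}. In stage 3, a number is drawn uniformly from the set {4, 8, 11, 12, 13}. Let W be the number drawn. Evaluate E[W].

3097/340

E[W | stage 1] = (1+3+8+13)/4 = 25/4.
E[W | stage 2] = (6+11+13+14)/4 = 11.
E[W | stage 3] = (4+8+11+12+13)/5 = 48/5.
E[W] = (5/17)·(25/4) + (6/17)·(11) + (6/17)·(48/5) = 3097/340.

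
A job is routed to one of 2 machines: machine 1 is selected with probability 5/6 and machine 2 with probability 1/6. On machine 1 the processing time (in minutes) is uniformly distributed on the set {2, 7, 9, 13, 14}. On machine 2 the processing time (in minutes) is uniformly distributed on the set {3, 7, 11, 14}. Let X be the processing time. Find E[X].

215/24

E[X | machine 1] = (2+7+9+13+14)/5 = 9.
E[X | machine 2] = (3+7+11+14)/4 = 35/4.
E[X] = (5/6)·(9) + (1/6)·(35/4) = 215/24.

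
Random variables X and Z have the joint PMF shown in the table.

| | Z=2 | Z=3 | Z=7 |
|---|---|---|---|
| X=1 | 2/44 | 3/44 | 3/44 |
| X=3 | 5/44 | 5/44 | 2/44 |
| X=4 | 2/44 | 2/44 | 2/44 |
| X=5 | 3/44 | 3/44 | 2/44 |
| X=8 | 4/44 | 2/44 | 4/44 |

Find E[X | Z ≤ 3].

P(Z ≤ 3) = 31/44.
Summing X·P(X=x,Z=y) over the conditioning event gives 129/44.
E[X | Z ≤ 3] = (129/44) / (31/44) = 129/31.

129/31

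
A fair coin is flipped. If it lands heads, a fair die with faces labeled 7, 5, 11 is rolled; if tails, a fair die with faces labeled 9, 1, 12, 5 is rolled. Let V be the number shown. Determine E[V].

173/24

E[V | heads] = (7+5+11)/3 = 23/3.
E[V | tails] = (9+1+12+5)/4 = 27/4.
E[V] = (1/2)·(23/3) + (1/2)·(27/4) = 173/24.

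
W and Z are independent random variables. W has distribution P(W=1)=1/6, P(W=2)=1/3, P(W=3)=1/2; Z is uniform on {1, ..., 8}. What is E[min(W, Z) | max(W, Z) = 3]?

23/12

P(max(W, Z) = 3) = 1/4.
Summing min(W,Z)·P(x,y) over outcomes with max(W, Z) = 3 gives 23/48.
E[min(W, Z) | max(W, Z) = 3] = (23/48) / (1/4) = 23/12.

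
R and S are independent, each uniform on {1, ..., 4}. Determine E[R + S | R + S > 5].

P(R + S > 5) = 3/8.
Summing (R+S)·P(x,y) over outcomes with R + S > 5 gives 5/2.
E[R + S | R + S > 5] = (5/2) / (3/8) = 20/3.

20/3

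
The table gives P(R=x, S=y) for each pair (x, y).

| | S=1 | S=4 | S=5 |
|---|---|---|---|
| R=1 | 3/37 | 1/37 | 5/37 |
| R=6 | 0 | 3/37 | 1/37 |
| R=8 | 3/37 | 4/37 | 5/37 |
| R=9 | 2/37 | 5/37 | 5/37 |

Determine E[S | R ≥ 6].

27/7

P(R ≥ 6) = 28/37.
Σ S·P over the event = 4·(3/37) + 5·(1/37) + 1·(3/37) + 4·(4/37) + 5·(5/37) + 1·(2/37) + 4·(5/37) + 5·(5/37) = 108/37.
E[S | R ≥ 6] = (108/37) / (28/37) = 27/7.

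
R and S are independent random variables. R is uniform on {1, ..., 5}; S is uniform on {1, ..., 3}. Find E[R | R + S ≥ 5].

P(R + S ≥ 5) = 3/5.
Summing R·P(x,y) over outcomes with R + S ≥ 5 gives 7/3.
E[R | R + S ≥ 5] = (7/3) / (3/5) = 35/9.

35/9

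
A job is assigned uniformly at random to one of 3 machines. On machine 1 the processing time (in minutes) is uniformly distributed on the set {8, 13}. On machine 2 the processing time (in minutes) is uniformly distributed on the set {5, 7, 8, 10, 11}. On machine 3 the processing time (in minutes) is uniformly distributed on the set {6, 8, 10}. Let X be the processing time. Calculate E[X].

89/10

E[X | machine 1] = (8+13)/2 = 21/2.
E[X | machine 2] = (5+7+8+10+11)/5 = 41/5.
E[X | machine 3] = (6+8+10)/3 = 8.
By the law of total expectation,
E[X] = (1/3)·(21/2) + (1/3)·(41/5) + (1/3)·(8) = 89/10.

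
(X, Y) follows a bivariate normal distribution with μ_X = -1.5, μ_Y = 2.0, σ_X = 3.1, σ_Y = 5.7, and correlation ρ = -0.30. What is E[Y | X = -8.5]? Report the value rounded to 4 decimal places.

5.8613

E[Y | X=x] = μ_Y + ρ(σ_Y/σ_X)(x − μ_X) for jointly normal variables.
E[Y | X=-8.5] = 2.0 + (-0.30)·(5.7/3.1)·(-8.5 − (-1.5)) = 2.0 + (-0.55161)·(-7) = 5.8613.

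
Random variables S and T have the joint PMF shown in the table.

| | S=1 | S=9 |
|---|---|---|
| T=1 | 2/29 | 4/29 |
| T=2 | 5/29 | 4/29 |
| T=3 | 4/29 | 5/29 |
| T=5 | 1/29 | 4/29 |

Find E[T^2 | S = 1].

83/12

P(S = 1) = 12/29.
Σ T^2·P over the event = 1·(2/29) + 4·(5/29) + 9·(4/29) + 25·(1/29) = 83/29.
E[T^2 | S = 1] = (83/29) / (12/29) = 83/12.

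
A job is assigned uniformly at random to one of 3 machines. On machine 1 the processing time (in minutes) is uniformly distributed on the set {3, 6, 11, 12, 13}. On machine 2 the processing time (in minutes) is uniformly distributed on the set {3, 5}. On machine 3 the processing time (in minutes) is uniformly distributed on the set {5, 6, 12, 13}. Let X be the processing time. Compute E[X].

22/3

E[X | machine 1] = (3+6+11+12+13)/5 = 9.
E[X | machine 2] = (3+5)/2 = 4.
E[X | machine 3] = (5+6+12+13)/4 = 9.
By the law of total expectation,
E[X] = (1/3)·(9) + (1/3)·(4) + (1/3)·(9) = 22/3.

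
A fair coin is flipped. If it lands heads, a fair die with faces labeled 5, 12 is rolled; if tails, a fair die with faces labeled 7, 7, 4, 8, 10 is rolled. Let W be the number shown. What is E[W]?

157/20

E[W | heads] = (5+12)/2 = 17/2.
E[W | tails] = (7+7+4+8+10)/5 = 36/5.
E[W] = (1/2)·(17/2) + (1/2)·(36/5) = 157/20.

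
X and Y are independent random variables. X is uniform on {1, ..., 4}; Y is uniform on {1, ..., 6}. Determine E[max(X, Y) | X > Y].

10/3

Outcomes with X > Y: (2,1), (3,1), (3,2), (4,1), (4,2), (4,3), each with probability 1/24.
E[max(X, Y) | X > Y] = (2 + 3 + 3 + 4 + 4 + 4) / 6 = 10/3.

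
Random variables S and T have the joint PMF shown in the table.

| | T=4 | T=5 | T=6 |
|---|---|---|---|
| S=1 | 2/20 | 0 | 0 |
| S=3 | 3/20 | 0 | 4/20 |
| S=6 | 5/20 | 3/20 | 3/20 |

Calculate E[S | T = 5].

6

P(T = 5) = 3/20.
Σ S·P over the event = 6·(3/20) = 9/10.
E[S | T = 5] = (9/10) / (3/20) = 6.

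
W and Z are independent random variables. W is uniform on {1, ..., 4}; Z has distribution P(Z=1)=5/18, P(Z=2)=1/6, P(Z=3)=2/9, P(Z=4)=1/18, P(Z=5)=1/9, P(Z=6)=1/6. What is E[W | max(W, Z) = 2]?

P(max(W, Z) = 2) = 11/72.
Summing W·P(x,y) over outcomes with max(W, Z) = 2 gives 19/72.
E[W | max(W, Z) = 2] = (19/72) / (11/72) = 19/11.

19/11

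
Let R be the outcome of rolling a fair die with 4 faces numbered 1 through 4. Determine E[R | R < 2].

Given R < 2, R is equally likely to be any of {1}.
E[R | R < 2] = (1) / 1 = 1.

1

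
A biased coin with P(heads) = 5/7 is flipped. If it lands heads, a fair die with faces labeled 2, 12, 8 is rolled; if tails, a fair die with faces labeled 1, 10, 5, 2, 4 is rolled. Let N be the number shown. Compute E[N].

E[N | heads] = (2+12+8)/3 = 22/3.
E[N | tails] = (1+10+5+2+4)/5 = 22/5.
E[N] = (5/7)·(22/3) + (2/7)·(22/5) = 682/105.

682/105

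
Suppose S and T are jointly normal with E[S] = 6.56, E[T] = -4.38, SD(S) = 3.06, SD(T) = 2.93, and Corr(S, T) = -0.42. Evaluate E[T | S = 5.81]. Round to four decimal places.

-4.0784

E[T | S=x] = μ_T + ρ(σ_T/σ_S)(x − μ_S) for jointly normal variables.
E[T | S=5.81] = -4.38 + (-0.42)·(2.93/3.06)·(5.81 − (6.56)) = -4.38 + (-0.40216)·(-0.75) = -4.0784.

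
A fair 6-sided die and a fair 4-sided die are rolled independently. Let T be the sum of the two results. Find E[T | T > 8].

28/3

P(T > 8) = 1/8.
Σ over the event: 9·1/12 + 10·1/24 = 7/6.
E[T | T > 8] = (7/6) / (1/8) = 28/3.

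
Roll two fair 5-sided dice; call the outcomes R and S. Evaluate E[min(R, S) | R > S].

P(R > S) = 2/5.
Summing min(R,S)·P(x,y) over outcomes with R > S gives 4/5.
E[min(R, S) | R > S] = (4/5) / (2/5) = 2.

2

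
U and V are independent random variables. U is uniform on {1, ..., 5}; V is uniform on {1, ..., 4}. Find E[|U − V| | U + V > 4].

12/7

P(U + V > 4) = 7/10.
Summing |U−V|·P(x,y) over outcomes with U + V > 4 gives 6/5.
E[|U − V| | U + V > 4] = (6/5) / (7/10) = 12/7.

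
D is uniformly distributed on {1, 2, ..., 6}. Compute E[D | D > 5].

Given D > 5, D is equally likely to be any of {6}.
E[D | D > 5] = (6) / 1 = 6.

6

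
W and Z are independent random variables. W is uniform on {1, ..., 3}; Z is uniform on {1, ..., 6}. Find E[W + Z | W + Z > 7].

25/3

Outcomes with W + Z > 7: (2,6), (3,5), (3,6), each with probability 1/18.
E[W + Z | W + Z > 7] = (8 + 8 + 9) / 3 = 25/3.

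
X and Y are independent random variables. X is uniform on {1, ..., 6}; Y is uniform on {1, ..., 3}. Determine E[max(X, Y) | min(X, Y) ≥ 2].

41/10

P(min(X, Y) ≥ 2) = 5/9.
Summing max(X,Y)·P(x,y) over outcomes with min(X, Y) ≥ 2 gives 41/18.
E[max(X, Y) | min(X, Y) ≥ 2] = (41/18) / (5/9) = 41/10.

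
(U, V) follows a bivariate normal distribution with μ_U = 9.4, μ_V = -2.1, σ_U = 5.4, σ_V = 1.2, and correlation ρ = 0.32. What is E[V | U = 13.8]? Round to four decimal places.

-1.7871

The regression of V on U has slope ρ·σ_V/σ_U and passes through (μ_U, μ_V).
E[V | U=13.8] = -2.1 + (0.32)·(1.2/5.4)·(13.8 − (9.4)) = -2.1 + (0.071111)·(4.4) = -1.7871.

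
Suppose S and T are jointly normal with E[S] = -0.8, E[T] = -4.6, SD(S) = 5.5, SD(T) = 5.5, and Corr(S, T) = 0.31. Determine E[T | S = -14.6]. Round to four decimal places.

For a bivariate normal, E[T | S=x] = μ_T + ρ·(σ_T/σ_S)·(x − μ_S).
E[T | S=-14.6] = -4.6 + (0.31)·(5.5/5.5)·(-14.6 − (-0.8)) = -4.6 + (0.31)·(-13.8) = -8.8780.

-8.8780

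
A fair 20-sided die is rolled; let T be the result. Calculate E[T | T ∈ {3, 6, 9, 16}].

P(T ∈ {3, 6, 9, 16}) = 1/5.
Σ over the event: 3·1/20 + 6·1/20 + 9·1/20 + 16·1/20 = 17/10.
E[T | T ∈ {3, 6, 9, 16}] = (17/10) / (1/5) = 17/2.

17/2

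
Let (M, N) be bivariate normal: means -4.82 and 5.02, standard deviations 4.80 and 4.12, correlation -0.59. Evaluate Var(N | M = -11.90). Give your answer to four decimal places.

For a bivariate normal, Var(N | M=x) = σ_N²(1 − ρ²).
Var(N | M=-11.90) = (4.12)²·(1 − (-0.59)²) = 16.9744·0.6519 = 11.0656.

11.0656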